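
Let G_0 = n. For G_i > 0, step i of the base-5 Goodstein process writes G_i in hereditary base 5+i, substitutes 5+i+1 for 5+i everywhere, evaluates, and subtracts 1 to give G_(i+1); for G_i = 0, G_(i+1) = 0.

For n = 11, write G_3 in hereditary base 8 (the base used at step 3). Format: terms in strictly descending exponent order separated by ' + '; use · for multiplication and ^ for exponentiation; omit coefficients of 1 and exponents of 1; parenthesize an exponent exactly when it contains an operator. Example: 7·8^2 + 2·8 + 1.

8 + 5

[0] 11 ≡ 2·5 + 1 (base 5). Lift 6: 13. −1: 12.
[1] 12 ≡ 2·6 (base 6). Lift 7: 14. −1: 13.
[2] 13 ≡ 7 + 6 (base 7). Lift 8: 14. −1: 13.
[3] 13 ≡ 8 + 5 (base 8). Lift 9: 14. −1: 13.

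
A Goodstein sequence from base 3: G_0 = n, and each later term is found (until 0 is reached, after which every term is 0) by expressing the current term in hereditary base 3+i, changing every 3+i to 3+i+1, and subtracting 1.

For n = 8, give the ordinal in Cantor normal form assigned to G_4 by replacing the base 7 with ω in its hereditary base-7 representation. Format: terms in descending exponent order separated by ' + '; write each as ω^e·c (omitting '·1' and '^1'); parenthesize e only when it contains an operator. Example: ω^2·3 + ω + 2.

(0) 8|_3 = 2·3 + 2 ↦ 2·4 + 2|_4 = 10 ⇒ 9
(1) 9|_4 = 2·4 + 1 ↦ 2·5 + 1|_5 = 11 ⇒ 10
(2) 10|_5 = 2·5 ↦ 2·6|_6 = 12 ⇒ 11
(3) 11|_6 = 6 + 5 ↦ 7 + 5|_7 = 12 ⇒ 11
(4) 11|_7 = 7 + 4 ↦ 8 + 4|_8 = 12 ⇒ 11

ω + 4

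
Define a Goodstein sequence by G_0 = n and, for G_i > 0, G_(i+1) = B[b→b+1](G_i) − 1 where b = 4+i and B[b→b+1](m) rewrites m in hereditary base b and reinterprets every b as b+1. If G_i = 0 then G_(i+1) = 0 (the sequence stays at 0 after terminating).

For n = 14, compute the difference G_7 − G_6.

14 —HB4→ 3·4 + 2 —bump→ 3·5 + 2 = 17 —(−1)→ 16
16 —HB5→ 3·5 + 1 —bump→ 3·6 + 1 = 19 —(−1)→ 18
18 —HB6→ 3·6 —bump→ 3·7 = 21 —(−1)→ 20
20 —HB7→ 2·7 + 6 —bump→ 2·8 + 6 = 22 —(−1)→ 21
21 —HB8→ 2·8 + 5 —bump→ 2·9 + 5 = 23 —(−1)→ 22
22 —HB9→ 2·9 + 4 —bump→ 2·10 + 4 = 24 —(−1)→ 23
23 —HB10→ 2·10 + 3 —bump→ 2·11 + 3 = 25 —(−1)→ 24

1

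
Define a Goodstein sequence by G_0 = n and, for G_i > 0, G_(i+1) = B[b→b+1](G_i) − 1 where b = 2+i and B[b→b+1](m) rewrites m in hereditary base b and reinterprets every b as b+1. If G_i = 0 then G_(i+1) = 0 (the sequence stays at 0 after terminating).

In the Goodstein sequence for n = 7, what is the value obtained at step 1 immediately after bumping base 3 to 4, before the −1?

step 0: 7 = 2^2 + 2 + 1; sub 3 for 2: 3^3 + 3 + 1; = 31; G_1 = 31−1 = 30
step 1: 30 = 3^3 + 3; sub 4 for 3: 4^4 + 4; = 260; G_2 = 260−1 = 259

260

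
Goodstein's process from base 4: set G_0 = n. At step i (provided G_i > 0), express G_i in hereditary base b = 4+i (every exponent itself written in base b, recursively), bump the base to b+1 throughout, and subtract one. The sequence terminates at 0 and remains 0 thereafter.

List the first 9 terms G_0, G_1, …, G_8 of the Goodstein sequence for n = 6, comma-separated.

6, 6, 6, 6, 5, 4, 3, 2, 1

G_0 = 6. HB_4(6) = 4 + 2. Bump = 7. G_1 = 6.
G_1 = 6. HB_5(6) = 5 + 1. Bump = 7. G_2 = 6.
G_2 = 6. HB_6(6) = 6. Bump = 7. G_3 = 6.
G_3 = 6. HB_7(6) = 6. Bump = 6. G_4 = 5.
G_4 = 5. HB_8(5) = 5. Bump = 5. G_5 = 4.
G_5 = 4. HB_9(4) = 4. Bump = 4. G_6 = 3.
G_6 = 3. HB_10(3) = 3. Bump = 3. G_7 = 2.
G_7 = 2. HB_11(2) = 2. Bump = 2. G_8 = 1.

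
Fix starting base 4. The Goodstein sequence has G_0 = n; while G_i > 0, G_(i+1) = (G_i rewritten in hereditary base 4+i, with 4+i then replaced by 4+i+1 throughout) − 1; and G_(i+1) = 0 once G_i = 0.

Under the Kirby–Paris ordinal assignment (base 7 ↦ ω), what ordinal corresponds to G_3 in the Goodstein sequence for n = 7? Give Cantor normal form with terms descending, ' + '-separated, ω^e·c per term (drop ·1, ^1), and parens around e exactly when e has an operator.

(0) 7|_4 = 4 + 3 ↦ 5 + 3|_5 = 8 ⇒ 7
(1) 7|_5 = 5 + 2 ↦ 6 + 2|_6 = 8 ⇒ 7
(2) 7|_6 = 6 + 1 ↦ 7 + 1|_7 = 8 ⇒ 7
(3) 7|_7 = 7 ↦ 8|_8 = 8 ⇒ 7

ω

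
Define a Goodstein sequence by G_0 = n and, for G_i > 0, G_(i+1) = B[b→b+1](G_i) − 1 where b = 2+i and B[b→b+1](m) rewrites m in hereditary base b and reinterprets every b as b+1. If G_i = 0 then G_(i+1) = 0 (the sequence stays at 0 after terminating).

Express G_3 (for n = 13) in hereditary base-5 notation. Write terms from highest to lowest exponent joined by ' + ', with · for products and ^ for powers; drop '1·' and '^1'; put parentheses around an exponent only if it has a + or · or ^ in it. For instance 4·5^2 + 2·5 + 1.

5^(5 + 1) + 3·5^3 + 3·5^2 + 3·5 + 2

step 0: 13 = 2^(2 + 1) + 2^2 + 1; sub 3 for 2: 3^(3 + 1) + 3^3 + 1; = 109; G_1 = 109−1 = 108
step 1: 108 = 3^(3 + 1) + 3^3; sub 4 for 3: 4^(4 + 1) + 4^4; = 1280; G_2 = 1280−1 = 1279
step 2: 1279 = 4^(4 + 1) + 3·4^3 + 3·4^2 + 3·4 + 3; sub 5 for 4: 5^(5 + 1) + 3·5^3 + 3·5^2 + 3·5 + 3; = 16093; G_3 = 16093−1 = 16092
step 3: 16092 = 5^(5 + 1) + 3·5^3 + 3·5^2 + 3·5 + 2; sub 6 for 5: 6^(6 + 1) + 3·6^3 + 3·6^2 + 3·6 + 2; = 280712; G_4 = 280712−1 = 280711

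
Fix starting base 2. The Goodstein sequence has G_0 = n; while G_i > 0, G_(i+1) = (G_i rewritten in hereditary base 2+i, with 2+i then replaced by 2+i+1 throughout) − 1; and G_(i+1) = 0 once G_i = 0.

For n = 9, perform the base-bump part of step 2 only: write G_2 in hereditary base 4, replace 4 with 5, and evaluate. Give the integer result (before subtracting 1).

9843

9 —HB2→ 2^(2 + 1) + 1 —bump→ 3^(3 + 1) + 1 = 82 —(−1)→ 81
81 —HB3→ 3^(3 + 1) —bump→ 4^(4 + 1) = 1024 —(−1)→ 1023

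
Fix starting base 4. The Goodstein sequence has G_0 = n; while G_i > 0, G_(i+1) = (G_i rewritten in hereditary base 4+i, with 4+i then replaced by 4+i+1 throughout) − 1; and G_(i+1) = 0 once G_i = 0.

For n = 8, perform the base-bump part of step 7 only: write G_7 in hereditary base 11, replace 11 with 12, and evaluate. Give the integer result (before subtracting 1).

8

step 0: 8 = 2·4; sub 5 for 4: 2·5; = 10; G_1 = 10−1 = 9
step 1: 9 = 5 + 4; sub 6 for 5: 6 + 4; = 10; G_2 = 10−1 = 9
step 2: 9 = 6 + 3; sub 7 for 6: 7 + 3; = 10; G_3 = 10−1 = 9
step 3: 9 = 7 + 2; sub 8 for 7: 8 + 2; = 10; G_4 = 10−1 = 9
step 4: 9 = 8 + 1; sub 9 for 8: 9 + 1; = 10; G_5 = 10−1 = 9
step 5: 9 = 9; sub 10 for 9: 10; = 10; G_6 = 10−1 = 9
step 6: 9 = 9; sub 11 for 10: 9; = 9; G_7 = 9−1 = 8
step 7: 8 = 8; sub 12 for 11: 8; = 8; G_8 = 8−1 = 7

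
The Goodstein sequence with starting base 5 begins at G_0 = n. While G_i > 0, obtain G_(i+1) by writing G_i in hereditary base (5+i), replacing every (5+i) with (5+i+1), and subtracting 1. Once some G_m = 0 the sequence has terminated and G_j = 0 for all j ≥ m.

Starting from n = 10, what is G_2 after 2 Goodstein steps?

11

G_0 = 10. HB_5(10) = 2·5. Bump = 12. G_1 = 11.
G_1 = 11. HB_6(11) = 6 + 5. Bump = 12. G_2 = 11.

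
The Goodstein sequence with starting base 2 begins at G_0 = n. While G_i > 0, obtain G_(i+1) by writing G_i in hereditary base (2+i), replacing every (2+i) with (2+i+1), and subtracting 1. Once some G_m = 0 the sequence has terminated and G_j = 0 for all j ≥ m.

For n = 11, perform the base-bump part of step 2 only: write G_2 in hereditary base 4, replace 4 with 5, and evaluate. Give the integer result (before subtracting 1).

15628

(0) 11|_2 = 2^(2 + 1) + 2 + 1 ↦ 3^(3 + 1) + 3 + 1|_3 = 85 ⇒ 84
(1) 84|_3 = 3^(3 + 1) + 3 ↦ 4^(4 + 1) + 4|_4 = 1028 ⇒ 1027
(2) 1027|_4 = 4^(4 + 1) + 3 ↦ 5^(5 + 1) + 3|_5 = 15628 ⇒ 15627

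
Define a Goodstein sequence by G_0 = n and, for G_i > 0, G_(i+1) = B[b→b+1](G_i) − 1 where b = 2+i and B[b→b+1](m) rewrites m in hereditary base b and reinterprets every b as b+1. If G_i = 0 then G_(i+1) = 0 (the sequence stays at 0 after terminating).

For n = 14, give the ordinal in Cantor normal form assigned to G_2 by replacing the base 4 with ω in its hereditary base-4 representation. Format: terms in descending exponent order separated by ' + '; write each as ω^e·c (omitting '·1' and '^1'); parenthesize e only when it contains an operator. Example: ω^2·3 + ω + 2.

G_0 = 14. HB_2(14) = 2^(2 + 1) + 2^2 + 2. Bump = 111. G_1 = 110.
G_1 = 110. HB_3(110) = 3^(3 + 1) + 3^3 + 2. Bump = 1282. G_2 = 1281.

ω^(ω + 1) + ω^ω + 1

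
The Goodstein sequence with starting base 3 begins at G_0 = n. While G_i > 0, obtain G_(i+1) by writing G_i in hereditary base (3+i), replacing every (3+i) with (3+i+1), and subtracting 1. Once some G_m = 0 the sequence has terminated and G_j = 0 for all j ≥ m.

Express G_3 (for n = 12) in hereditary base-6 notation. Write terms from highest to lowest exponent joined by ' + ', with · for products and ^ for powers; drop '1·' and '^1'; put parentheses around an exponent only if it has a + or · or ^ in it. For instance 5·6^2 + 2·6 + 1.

G_0=12  [base 3] 3^2 + 3  →[3↦4]→  4^2 + 4 = 20  −1 ⇒ G_1=19
G_1=19  [base 4] 4^2 + 3  →[4↦5]→  5^2 + 3 = 28  −1 ⇒ G_2=27
G_2=27  [base 5] 5^2 + 2  →[5↦6]→  6^2 + 2 = 38  −1 ⇒ G_3=37
G_3=37  [base 6] 6^2 + 1  →[6↦7]→  7^2 + 1 = 50  −1 ⇒ G_4=49

6^2 + 1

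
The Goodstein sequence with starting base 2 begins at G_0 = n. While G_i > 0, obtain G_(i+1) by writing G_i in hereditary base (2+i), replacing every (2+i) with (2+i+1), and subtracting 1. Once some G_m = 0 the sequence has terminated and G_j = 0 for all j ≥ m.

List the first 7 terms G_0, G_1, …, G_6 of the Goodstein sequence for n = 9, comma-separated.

9, 81, 1023, 9842, 140743, 2471826, 50333399

[0] 9 ≡ 2^(2 + 1) + 1 (base 2). Lift 3: 82. −1: 81.
[1] 81 ≡ 3^(3 + 1) (base 3). Lift 4: 1024. −1: 1023.
[2] 1023 ≡ 3·4^4 + 3·4^3 + 3·4^2 + 3·4 + 3 (base 4). Lift 5: 9843. −1: 9842.
[3] 9842 ≡ 3·5^5 + 3·5^3 + 3·5^2 + 3·5 + 2 (base 5). Lift 6: 140744. −1: 140743.
[4] 140743 ≡ 3·6^6 + 3·6^3 + 3·6^2 + 3·6 + 1 (base 6). Lift 7: 2471827. −1: 2471826.
[5] 2471826 ≡ 3·7^7 + 3·7^3 + 3·7^2 + 3·7 (base 7). Lift 8: 50333400. −1: 50333399.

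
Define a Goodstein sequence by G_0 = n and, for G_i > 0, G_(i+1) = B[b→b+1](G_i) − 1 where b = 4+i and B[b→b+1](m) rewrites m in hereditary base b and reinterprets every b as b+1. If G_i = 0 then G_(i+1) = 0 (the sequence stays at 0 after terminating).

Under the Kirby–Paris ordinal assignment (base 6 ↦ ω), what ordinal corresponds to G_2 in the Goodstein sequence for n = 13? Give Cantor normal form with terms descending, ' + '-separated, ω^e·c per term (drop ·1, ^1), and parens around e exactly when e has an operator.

[0] 13 ≡ 3·4 + 1 (base 4). Lift 5: 16. −1: 15.
[1] 15 ≡ 3·5 (base 5). Lift 6: 18. −1: 17.
[2] 17 ≡ 2·6 + 5 (base 6). Lift 7: 19. −1: 18.

ω·2 + 5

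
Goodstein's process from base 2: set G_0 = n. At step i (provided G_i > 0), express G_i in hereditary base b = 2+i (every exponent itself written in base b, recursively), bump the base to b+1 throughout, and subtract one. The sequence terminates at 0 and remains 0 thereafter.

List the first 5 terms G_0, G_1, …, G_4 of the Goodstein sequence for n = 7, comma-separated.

7, 30, 259, 3127, 46657

step 0: 7 = 2^2 + 2 + 1; sub 3 for 2: 3^3 + 3 + 1; = 31; G_1 = 31−1 = 30
step 1: 30 = 3^3 + 3; sub 4 for 3: 4^4 + 4; = 260; G_2 = 260−1 = 259
step 2: 259 = 4^4 + 3; sub 5 for 4: 5^5 + 3; = 3128; G_3 = 3128−1 = 3127
step 3: 3127 = 5^5 + 2; sub 6 for 5: 6^6 + 2; = 46658; G_4 = 46658−1 = 46657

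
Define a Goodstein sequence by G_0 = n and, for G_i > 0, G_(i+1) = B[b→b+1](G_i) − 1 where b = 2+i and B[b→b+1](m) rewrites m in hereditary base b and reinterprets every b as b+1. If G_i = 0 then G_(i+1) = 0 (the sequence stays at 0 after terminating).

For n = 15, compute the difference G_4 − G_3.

i=0: 15 = 2^(2 + 1) + 2^2 + 2 + 1 (b=2); 2→3: 3^(3 + 1) + 3^3 + 3 + 1 = 112; 112−1 = 111
i=1: 111 = 3^(3 + 1) + 3^3 + 3 (b=3); 3→4: 4^(4 + 1) + 4^4 + 4 = 1284; 1284−1 = 1283
i=2: 1283 = 4^(4 + 1) + 4^4 + 3 (b=4); 4→5: 5^(5 + 1) + 5^5 + 3 = 18753; 18753−1 = 18752
i=3: 18752 = 5^(5 + 1) + 5^5 + 2 (b=5); 5→6: 6^(6 + 1) + 6^6 + 2 = 326594; 326594−1 = 326593

307841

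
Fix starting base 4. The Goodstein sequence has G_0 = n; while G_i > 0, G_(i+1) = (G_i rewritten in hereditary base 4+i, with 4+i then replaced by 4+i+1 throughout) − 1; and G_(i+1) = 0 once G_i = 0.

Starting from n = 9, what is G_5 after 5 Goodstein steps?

G_0=9  [base 4] 2·4 + 1  →[4↦5]→  2·5 + 1 = 11  −1 ⇒ G_1=10
G_1=10  [base 5] 2·5  →[5↦6]→  2·6 = 12  −1 ⇒ G_2=11
G_2=11  [base 6] 6 + 5  →[6↦7]→  7 + 5 = 12  −1 ⇒ G_3=11
G_3=11  [base 7] 7 + 4  →[7↦8]→  8 + 4 = 12  −1 ⇒ G_4=11
G_4=11  [base 8] 8 + 3  →[8↦9]→  9 + 3 = 12  −1 ⇒ G_5=11
G_5=11  [base 9] 9 + 2  →[9↦10]→  10 + 2 = 12  −1 ⇒ G_6=11

11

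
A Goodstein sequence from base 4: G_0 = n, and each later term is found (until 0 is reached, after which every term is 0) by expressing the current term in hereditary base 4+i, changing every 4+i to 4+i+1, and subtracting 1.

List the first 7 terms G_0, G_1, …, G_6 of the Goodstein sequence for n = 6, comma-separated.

G_0=6  [base 4] 4 + 2  →[4↦5]→  5 + 2 = 7  −1 ⇒ G_1=6
G_1=6  [base 5] 5 + 1  →[5↦6]→  6 + 1 = 7  −1 ⇒ G_2=6
G_2=6  [base 6] 6  →[6↦7]→  7 = 7  −1 ⇒ G_3=6
G_3=6  [base 7] 6  →[7↦8]→  6 = 6  −1 ⇒ G_4=5
G_4=5  [base 8] 5  →[8↦9]→  5 = 5  −1 ⇒ G_5=4
G_5=4  [base 9] 4  →[9↦10]→  4 = 4  −1 ⇒ G_6=3

6, 6, 6, 6, 5, 4, 3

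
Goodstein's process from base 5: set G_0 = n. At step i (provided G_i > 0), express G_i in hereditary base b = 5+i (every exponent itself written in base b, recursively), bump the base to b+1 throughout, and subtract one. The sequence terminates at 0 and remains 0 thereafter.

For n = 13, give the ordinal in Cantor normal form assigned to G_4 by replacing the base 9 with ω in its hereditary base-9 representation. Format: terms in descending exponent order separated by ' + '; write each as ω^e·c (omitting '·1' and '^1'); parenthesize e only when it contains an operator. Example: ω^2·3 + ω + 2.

step 0: 13 = 2·5 + 3; sub 6 for 5: 2·6 + 3; = 15; G_1 = 15−1 = 14
step 1: 14 = 2·6 + 2; sub 7 for 6: 2·7 + 2; = 16; G_2 = 16−1 = 15
step 2: 15 = 2·7 + 1; sub 8 for 7: 2·8 + 1; = 17; G_3 = 17−1 = 16
step 3: 16 = 2·8; sub 9 for 8: 2·9; = 18; G_4 = 18−1 = 17
step 4: 17 = 9 + 8; sub 10 for 9: 10 + 8; = 18; G_5 = 18−1 = 17

ω + 8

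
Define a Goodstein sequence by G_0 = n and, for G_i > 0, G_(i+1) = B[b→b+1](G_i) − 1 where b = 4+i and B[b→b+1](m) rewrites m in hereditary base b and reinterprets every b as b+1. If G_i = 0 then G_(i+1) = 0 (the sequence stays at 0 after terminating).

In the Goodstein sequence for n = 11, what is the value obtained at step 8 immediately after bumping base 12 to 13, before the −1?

16

G_0 = 11. HB_4(11) = 2·4 + 3. Bump = 13. G_1 = 12.
G_1 = 12. HB_5(12) = 2·5 + 2. Bump = 14. G_2 = 13.
G_2 = 13. HB_6(13) = 2·6 + 1. Bump = 15. G_3 = 14.
G_3 = 14. HB_7(14) = 2·7. Bump = 16. G_4 = 15.
G_4 = 15. HB_8(15) = 8 + 7. Bump = 16. G_5 = 15.
G_5 = 15. HB_9(15) = 9 + 6. Bump = 16. G_6 = 15.
G_6 = 15. HB_10(15) = 10 + 5. Bump = 16. G_7 = 15.
G_7 = 15. HB_11(15) = 11 + 4. Bump = 16. G_8 = 15.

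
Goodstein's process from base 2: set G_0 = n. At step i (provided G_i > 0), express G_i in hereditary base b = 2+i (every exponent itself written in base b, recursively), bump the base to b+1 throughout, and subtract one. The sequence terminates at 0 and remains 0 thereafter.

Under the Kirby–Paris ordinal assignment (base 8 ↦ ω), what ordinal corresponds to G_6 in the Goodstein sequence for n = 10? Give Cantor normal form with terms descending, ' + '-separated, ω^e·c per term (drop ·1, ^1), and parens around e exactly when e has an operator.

[0] 10 ≡ 2^(2 + 1) + 2 (base 2). Lift 3: 84. −1: 83.
[1] 83 ≡ 3^(3 + 1) + 2 (base 3). Lift 4: 1026. −1: 1025.
[2] 1025 ≡ 4^(4 + 1) + 1 (base 4). Lift 5: 15626. −1: 15625.
[3] 15625 ≡ 5^(5 + 1) (base 5). Lift 6: 279936. −1: 279935.
[4] 279935 ≡ 5·6^6 + 5·6^5 + 5·6^4 + 5·6^3 + 5·6^2 + 5·6 + 5 (base 6). Lift 7: 4215755. −1: 4215754.
[5] 4215754 ≡ 5·7^7 + 5·7^5 + 5·7^4 + 5·7^3 + 5·7^2 + 5·7 + 4 (base 7). Lift 8: 84073324. −1: 84073323.
[6] 84073323 ≡ 5·8^8 + 5·8^5 + 5·8^4 + 5·8^3 + 5·8^2 + 5·8 + 3 (base 8). Lift 9: 1937434593. −1: 1937434592.

ω^ω·5 + ω^5·5 + ω^4·5 + ω^3·5 + ω^2·5 + ω·5 + 3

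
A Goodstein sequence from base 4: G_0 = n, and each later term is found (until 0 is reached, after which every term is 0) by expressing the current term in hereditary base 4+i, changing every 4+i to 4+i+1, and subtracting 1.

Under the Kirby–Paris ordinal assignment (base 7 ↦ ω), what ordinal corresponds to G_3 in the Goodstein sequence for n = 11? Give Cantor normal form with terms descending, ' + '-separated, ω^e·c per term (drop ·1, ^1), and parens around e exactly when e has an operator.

ω·2

i=0: 11 = 2·4 + 3 (b=4); 4→5: 2·5 + 3 = 13; 13−1 = 12
i=1: 12 = 2·5 + 2 (b=5); 5→6: 2·6 + 2 = 14; 14−1 = 13
i=2: 13 = 2·6 + 1 (b=6); 6→7: 2·7 + 1 = 15; 15−1 = 14
i=3: 14 = 2·7 (b=7); 7→8: 2·8 = 16; 16−1 = 15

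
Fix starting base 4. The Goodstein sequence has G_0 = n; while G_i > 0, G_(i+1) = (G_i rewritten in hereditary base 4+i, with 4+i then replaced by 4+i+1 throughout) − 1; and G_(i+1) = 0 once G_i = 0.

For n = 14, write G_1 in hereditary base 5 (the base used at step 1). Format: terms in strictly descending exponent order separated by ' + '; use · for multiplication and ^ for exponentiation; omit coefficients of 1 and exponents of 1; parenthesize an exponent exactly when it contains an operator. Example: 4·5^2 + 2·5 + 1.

G_0=14  [base 4] 3·4 + 2  →[4↦5]→  3·5 + 2 = 17  −1 ⇒ G_1=16
G_1=16  [base 5] 3·5 + 1  →[5↦6]→  3·6 + 1 = 19  −1 ⇒ G_2=18

3·5 + 1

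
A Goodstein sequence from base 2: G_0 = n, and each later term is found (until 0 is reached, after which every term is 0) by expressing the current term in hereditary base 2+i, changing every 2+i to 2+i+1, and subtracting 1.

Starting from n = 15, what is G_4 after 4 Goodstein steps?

(0) 15|_2 = 2^(2 + 1) + 2^2 + 2 + 1 ↦ 3^(3 + 1) + 3^3 + 3 + 1|_3 = 112 ⇒ 111
(1) 111|_3 = 3^(3 + 1) + 3^3 + 3 ↦ 4^(4 + 1) + 4^4 + 4|_4 = 1284 ⇒ 1283
(2) 1283|_4 = 4^(4 + 1) + 4^4 + 3 ↦ 5^(5 + 1) + 5^5 + 3|_5 = 18753 ⇒ 18752
(3) 18752|_5 = 5^(5 + 1) + 5^5 + 2 ↦ 6^(6 + 1) + 6^6 + 2|_6 = 326594 ⇒ 326593

326593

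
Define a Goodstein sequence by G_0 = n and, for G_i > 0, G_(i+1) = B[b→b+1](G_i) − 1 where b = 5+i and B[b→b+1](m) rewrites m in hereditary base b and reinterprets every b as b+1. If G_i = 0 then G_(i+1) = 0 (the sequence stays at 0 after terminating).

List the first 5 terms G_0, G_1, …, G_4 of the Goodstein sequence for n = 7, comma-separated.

base 5: 7 = 5 + 2; at 6: 6 + 2 = 8; next = 7
base 6: 7 = 6 + 1; at 7: 7 + 1 = 8; next = 7
base 7: 7 = 7; at 8: 8 = 8; next = 7
base 8: 7 = 7; at 9: 7 = 7; next = 6

7, 7, 7, 7, 6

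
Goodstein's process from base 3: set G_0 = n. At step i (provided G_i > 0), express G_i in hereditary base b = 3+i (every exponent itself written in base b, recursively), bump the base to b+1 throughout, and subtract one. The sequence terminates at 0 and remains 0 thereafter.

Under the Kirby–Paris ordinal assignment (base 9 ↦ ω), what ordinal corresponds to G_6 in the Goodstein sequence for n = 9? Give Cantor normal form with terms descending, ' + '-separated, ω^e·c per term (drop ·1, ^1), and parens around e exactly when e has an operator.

ω·2 + 6

step 0: 9 = 3^2; sub 4 for 3: 4^2; = 16; G_1 = 16−1 = 15
step 1: 15 = 3·4 + 3; sub 5 for 4: 3·5 + 3; = 18; G_2 = 18−1 = 17
step 2: 17 = 3·5 + 2; sub 6 for 5: 3·6 + 2; = 20; G_3 = 20−1 = 19
step 3: 19 = 3·6 + 1; sub 7 for 6: 3·7 + 1; = 22; G_4 = 22−1 = 21
step 4: 21 = 3·7; sub 8 for 7: 3·8; = 24; G_5 = 24−1 = 23
step 5: 23 = 2·8 + 7; sub 9 for 8: 2·9 + 7; = 25; G_6 = 25−1 = 24
step 6: 24 = 2·9 + 6; sub 10 for 9: 2·10 + 6; = 26; G_7 = 26−1 = 25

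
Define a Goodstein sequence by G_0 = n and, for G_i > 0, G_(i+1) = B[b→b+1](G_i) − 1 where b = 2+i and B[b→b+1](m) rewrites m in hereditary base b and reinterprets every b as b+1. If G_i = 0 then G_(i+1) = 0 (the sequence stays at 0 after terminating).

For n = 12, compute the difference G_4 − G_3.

12 —HB2→ 2^(2 + 1) + 2^2 —bump→ 3^(3 + 1) + 3^3 = 108 —(−1)→ 107
107 —HB3→ 3^(3 + 1) + 2·3^2 + 2·3 + 2 —bump→ 4^(4 + 1) + 2·4^2 + 2·4 + 2 = 1066 —(−1)→ 1065
1065 —HB4→ 4^(4 + 1) + 2·4^2 + 2·4 + 1 —bump→ 5^(5 + 1) + 2·5^2 + 2·5 + 1 = 15686 —(−1)→ 15685
15685 —HB5→ 5^(5 + 1) + 2·5^2 + 2·5 —bump→ 6^(6 + 1) + 2·6^2 + 2·6 = 280020 —(−1)→ 280019

264334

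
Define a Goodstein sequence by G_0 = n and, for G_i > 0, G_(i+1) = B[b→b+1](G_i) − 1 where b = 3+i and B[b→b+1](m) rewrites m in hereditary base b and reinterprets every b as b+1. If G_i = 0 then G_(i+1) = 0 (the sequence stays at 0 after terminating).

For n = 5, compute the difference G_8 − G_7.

-1

step 0: 5 = 3 + 2; sub 4 for 3: 4 + 2; = 6; G_1 = 6−1 = 5
step 1: 5 = 4 + 1; sub 5 for 4: 5 + 1; = 6; G_2 = 6−1 = 5
step 2: 5 = 5; sub 6 for 5: 6; = 6; G_3 = 6−1 = 5
step 3: 5 = 5; sub 7 for 6: 5; = 5; G_4 = 5−1 = 4
step 4: 4 = 4; sub 8 for 7: 4; = 4; G_5 = 4−1 = 3
step 5: 3 = 3; sub 9 for 8: 3; = 3; G_6 = 3−1 = 2
step 6: 2 = 2; sub 10 for 9: 2; = 2; G_7 = 2−1 = 1
step 7: 1 = 1; sub 11 for 10: 1; = 1; G_8 = 1−1 = 0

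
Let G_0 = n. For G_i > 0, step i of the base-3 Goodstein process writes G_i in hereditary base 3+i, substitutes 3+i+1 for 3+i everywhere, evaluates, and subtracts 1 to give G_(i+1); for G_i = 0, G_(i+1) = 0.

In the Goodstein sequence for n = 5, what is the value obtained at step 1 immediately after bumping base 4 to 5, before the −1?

G_0 = 5. HB_3(5) = 3 + 2. Bump = 6. G_1 = 5.
G_1 = 5. HB_4(5) = 4 + 1. Bump = 6. G_2 = 5.

6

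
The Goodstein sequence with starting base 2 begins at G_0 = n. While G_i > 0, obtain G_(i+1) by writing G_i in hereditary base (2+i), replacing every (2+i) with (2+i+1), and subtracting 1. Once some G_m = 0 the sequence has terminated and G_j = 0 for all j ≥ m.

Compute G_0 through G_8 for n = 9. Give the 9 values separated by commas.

(0) 9|_2 = 2^(2 + 1) + 1 ↦ 3^(3 + 1) + 1|_3 = 82 ⇒ 81
(1) 81|_3 = 3^(3 + 1) ↦ 4^(4 + 1)|_4 = 1024 ⇒ 1023
(2) 1023|_4 = 3·4^4 + 3·4^3 + 3·4^2 + 3·4 + 3 ↦ 3·5^5 + 3·5^3 + 3·5^2 + 3·5 + 3|_5 = 9843 ⇒ 9842
(3) 9842|_5 = 3·5^5 + 3·5^3 + 3·5^2 + 3·5 + 2 ↦ 3·6^6 + 3·6^3 + 3·6^2 + 3·6 + 2|_6 = 140744 ⇒ 140743
(4) 140743|_6 = 3·6^6 + 3·6^3 + 3·6^2 + 3·6 + 1 ↦ 3·7^7 + 3·7^3 + 3·7^2 + 3·7 + 1|_7 = 2471827 ⇒ 2471826
(5) 2471826|_7 = 3·7^7 + 3·7^3 + 3·7^2 + 3·7 ↦ 3·8^8 + 3·8^3 + 3·8^2 + 3·8|_8 = 50333400 ⇒ 50333399
(6) 50333399|_8 = 3·8^8 + 3·8^3 + 3·8^2 + 2·8 + 7 ↦ 3·9^9 + 3·9^3 + 3·9^2 + 2·9 + 7|_9 = 1162263922 ⇒ 1162263921
(7) 1162263921|_9 = 3·9^9 + 3·9^3 + 3·9^2 + 2·9 + 6 ↦ 3·10^10 + 3·10^3 + 3·10^2 + 2·10 + 6|_10 = 30000003326 ⇒ 30000003325

9, 81, 1023, 9842, 140743, 2471826, 50333399, 1162263921, 30000003325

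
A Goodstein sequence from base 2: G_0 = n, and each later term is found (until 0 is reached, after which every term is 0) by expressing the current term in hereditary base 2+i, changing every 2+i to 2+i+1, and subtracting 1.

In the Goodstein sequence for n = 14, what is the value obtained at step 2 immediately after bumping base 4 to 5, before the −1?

base 2: 14 = 2^(2 + 1) + 2^2 + 2; at 3: 3^(3 + 1) + 3^3 + 3 = 111; next = 110
base 3: 110 = 3^(3 + 1) + 3^3 + 2; at 4: 4^(4 + 1) + 4^4 + 2 = 1282; next = 1281
base 4: 1281 = 4^(4 + 1) + 4^4 + 1; at 5: 5^(5 + 1) + 5^5 + 1 = 18751; next = 18750

18751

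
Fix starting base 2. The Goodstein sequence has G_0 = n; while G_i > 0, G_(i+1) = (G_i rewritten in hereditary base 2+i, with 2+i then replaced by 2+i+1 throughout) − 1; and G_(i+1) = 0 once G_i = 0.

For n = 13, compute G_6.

134219479

G_0=13  [base 2] 2^(2 + 1) + 2^2 + 1  →[2↦3]→  3^(3 + 1) + 3^3 + 1 = 109  −1 ⇒ G_1=108
G_1=108  [base 3] 3^(3 + 1) + 3^3  →[3↦4]→  4^(4 + 1) + 4^4 = 1280  −1 ⇒ G_2=1279
G_2=1279  [base 4] 4^(4 + 1) + 3·4^3 + 3·4^2 + 3·4 + 3  →[4↦5]→  5^(5 + 1) + 3·5^3 + 3·5^2 + 3·5 + 3 = 16093  −1 ⇒ G_3=16092
G_3=16092  [base 5] 5^(5 + 1) + 3·5^3 + 3·5^2 + 3·5 + 2  →[5↦6]→  6^(6 + 1) + 3·6^3 + 3·6^2 + 3·6 + 2 = 280712  −1 ⇒ G_4=280711
G_4=280711  [base 6] 6^(6 + 1) + 3·6^3 + 3·6^2 + 3·6 + 1  →[6↦7]→  7^(7 + 1) + 3·7^3 + 3·7^2 + 3·7 + 1 = 5765999  −1 ⇒ G_5=5765998
G_5=5765998  [base 7] 7^(7 + 1) + 3·7^3 + 3·7^2 + 3·7  →[7↦8]→  8^(8 + 1) + 3·8^3 + 3·8^2 + 3·8 = 134219480  −1 ⇒ G_6=134219479
G_6=134219479  [base 8] 8^(8 + 1) + 3·8^3 + 3·8^2 + 2·8 + 7  →[8↦9]→  9^(9 + 1) + 3·9^3 + 3·9^2 + 2·9 + 7 = 3486786856  −1 ⇒ G_7=3486786855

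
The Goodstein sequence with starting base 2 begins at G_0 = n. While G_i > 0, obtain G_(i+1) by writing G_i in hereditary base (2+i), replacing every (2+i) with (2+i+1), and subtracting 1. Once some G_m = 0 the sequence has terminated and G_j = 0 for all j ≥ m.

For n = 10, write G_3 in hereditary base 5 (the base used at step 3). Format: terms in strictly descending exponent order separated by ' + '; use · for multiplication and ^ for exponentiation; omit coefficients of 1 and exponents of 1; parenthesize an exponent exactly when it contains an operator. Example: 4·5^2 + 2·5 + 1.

5^(5 + 1)

(0) 10|_2 = 2^(2 + 1) + 2 ↦ 3^(3 + 1) + 3|_3 = 84 ⇒ 83
(1) 83|_3 = 3^(3 + 1) + 2 ↦ 4^(4 + 1) + 2|_4 = 1026 ⇒ 1025
(2) 1025|_4 = 4^(4 + 1) + 1 ↦ 5^(5 + 1) + 1|_5 = 15626 ⇒ 15625
(3) 15625|_5 = 5^(5 + 1) ↦ 6^(6 + 1)|_6 = 279936 ⇒ 279935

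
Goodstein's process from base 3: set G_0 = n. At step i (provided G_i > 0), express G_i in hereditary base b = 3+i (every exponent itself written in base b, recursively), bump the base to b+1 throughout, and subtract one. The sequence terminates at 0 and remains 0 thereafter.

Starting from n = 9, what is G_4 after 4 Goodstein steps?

21

step 0: 9 = 3^2; sub 4 for 3: 4^2; = 16; G_1 = 16−1 = 15
step 1: 15 = 3·4 + 3; sub 5 for 4: 3·5 + 3; = 18; G_2 = 18−1 = 17
step 2: 17 = 3·5 + 2; sub 6 for 5: 3·6 + 2; = 20; G_3 = 20−1 = 19
step 3: 19 = 3·6 + 1; sub 7 for 6: 3·7 + 1; = 22; G_4 = 22−1 = 21
step 4: 21 = 3·7; sub 8 for 7: 3·8; = 24; G_5 = 24−1 = 23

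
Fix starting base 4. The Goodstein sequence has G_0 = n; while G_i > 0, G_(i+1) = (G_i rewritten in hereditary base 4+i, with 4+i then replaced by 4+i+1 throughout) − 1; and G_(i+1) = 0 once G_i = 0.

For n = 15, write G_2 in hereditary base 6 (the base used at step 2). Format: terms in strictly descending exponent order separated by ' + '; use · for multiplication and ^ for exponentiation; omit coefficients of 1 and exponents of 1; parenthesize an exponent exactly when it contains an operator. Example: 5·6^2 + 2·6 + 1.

G_0=15  [base 4] 3·4 + 3  →[4↦5]→  3·5 + 3 = 18  −1 ⇒ G_1=17
G_1=17  [base 5] 3·5 + 2  →[5↦6]→  3·6 + 2 = 20  −1 ⇒ G_2=19

3·6 + 1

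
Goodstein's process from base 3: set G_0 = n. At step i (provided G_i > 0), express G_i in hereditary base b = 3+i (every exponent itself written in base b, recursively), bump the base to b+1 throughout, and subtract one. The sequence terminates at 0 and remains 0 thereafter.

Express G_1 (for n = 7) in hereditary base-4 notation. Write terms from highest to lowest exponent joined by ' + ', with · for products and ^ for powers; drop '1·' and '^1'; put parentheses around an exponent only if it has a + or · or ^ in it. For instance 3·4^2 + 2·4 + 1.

2·4

[0] 7 ≡ 2·3 + 1 (base 3). Lift 4: 9. −1: 8.
[1] 8 ≡ 2·4 (base 4). Lift 5: 10. −1: 9.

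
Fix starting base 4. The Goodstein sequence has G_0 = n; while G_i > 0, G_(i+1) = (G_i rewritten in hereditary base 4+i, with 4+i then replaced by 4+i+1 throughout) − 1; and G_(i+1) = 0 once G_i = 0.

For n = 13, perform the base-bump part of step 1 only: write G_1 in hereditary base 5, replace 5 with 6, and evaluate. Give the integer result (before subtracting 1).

i=0: 13 = 3·4 + 1 (b=4); 4→5: 3·5 + 1 = 16; 16−1 = 15
i=1: 15 = 3·5 (b=5); 5→6: 3·6 = 18; 18−1 = 17

18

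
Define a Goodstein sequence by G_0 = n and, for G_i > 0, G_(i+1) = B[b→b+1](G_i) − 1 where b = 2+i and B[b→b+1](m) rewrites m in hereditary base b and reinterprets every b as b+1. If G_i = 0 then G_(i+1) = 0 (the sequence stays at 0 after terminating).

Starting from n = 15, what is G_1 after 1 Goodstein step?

111

15 —HB2→ 2^(2 + 1) + 2^2 + 2 + 1 —bump→ 3^(3 + 1) + 3^3 + 3 + 1 = 112 —(−1)→ 111
111 —HB3→ 3^(3 + 1) + 3^3 + 3 —bump→ 4^(4 + 1) + 4^4 + 4 = 1284 —(−1)→ 1283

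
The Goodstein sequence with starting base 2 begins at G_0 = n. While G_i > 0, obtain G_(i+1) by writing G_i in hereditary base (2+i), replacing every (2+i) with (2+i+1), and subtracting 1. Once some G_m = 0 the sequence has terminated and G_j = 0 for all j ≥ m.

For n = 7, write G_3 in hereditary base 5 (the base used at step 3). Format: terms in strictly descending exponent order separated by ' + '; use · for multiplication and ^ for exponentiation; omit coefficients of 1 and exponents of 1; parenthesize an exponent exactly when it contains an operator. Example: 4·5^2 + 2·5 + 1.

G_0=7  [base 2] 2^2 + 2 + 1  →[2↦3]→  3^3 + 3 + 1 = 31  −1 ⇒ G_1=30
G_1=30  [base 3] 3^3 + 3  →[3↦4]→  4^4 + 4 = 260  −1 ⇒ G_2=259
G_2=259  [base 4] 4^4 + 3  →[4↦5]→  5^5 + 3 = 3128  −1 ⇒ G_3=3127
G_3=3127  [base 5] 5^5 + 2  →[5↦6]→  6^6 + 2 = 46658  −1 ⇒ G_4=46657

5^5 + 2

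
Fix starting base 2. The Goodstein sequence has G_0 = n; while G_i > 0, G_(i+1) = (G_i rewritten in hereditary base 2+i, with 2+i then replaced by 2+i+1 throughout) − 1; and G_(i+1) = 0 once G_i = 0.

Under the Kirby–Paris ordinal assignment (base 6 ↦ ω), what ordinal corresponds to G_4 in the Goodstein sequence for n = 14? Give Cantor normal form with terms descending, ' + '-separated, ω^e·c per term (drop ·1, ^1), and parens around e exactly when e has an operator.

G_0 = 14. HB_2(14) = 2^(2 + 1) + 2^2 + 2. Bump = 111. G_1 = 110.
G_1 = 110. HB_3(110) = 3^(3 + 1) + 3^3 + 2. Bump = 1282. G_2 = 1281.
G_2 = 1281. HB_4(1281) = 4^(4 + 1) + 4^4 + 1. Bump = 18751. G_3 = 18750.
G_3 = 18750. HB_5(18750) = 5^(5 + 1) + 5^5. Bump = 326592. G_4 = 326591.
G_4 = 326591. HB_6(326591) = 6^(6 + 1) + 5·6^5 + 5·6^4 + 5·6^3 + 5·6^2 + 5·6 + 5. Bump = 5862841. G_5 = 5862840.

ω^(ω + 1) + ω^5·5 + ω^4·5 + ω^3·5 + ω^2·5 + ω·5 + 5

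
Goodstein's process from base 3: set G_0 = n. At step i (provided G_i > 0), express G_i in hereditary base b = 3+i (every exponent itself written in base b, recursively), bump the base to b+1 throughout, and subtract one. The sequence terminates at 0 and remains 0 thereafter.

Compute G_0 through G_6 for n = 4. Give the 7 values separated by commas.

G_0=4  [base 3] 3 + 1  →[3↦4]→  4 + 1 = 5  −1 ⇒ G_1=4
G_1=4  [base 4] 4  →[4↦5]→  5 = 5  −1 ⇒ G_2=4
G_2=4  [base 5] 4  →[5↦6]→  4 = 4  −1 ⇒ G_3=3
G_3=3  [base 6] 3  →[6↦7]→  3 = 3  −1 ⇒ G_4=2
G_4=2  [base 7] 2  →[7↦8]→  2 = 2  −1 ⇒ G_5=1
G_5=1  [base 8] 1  →[8↦9]→  1 = 1  −1 ⇒ G_6=0

4, 4, 4, 3, 2, 1, 0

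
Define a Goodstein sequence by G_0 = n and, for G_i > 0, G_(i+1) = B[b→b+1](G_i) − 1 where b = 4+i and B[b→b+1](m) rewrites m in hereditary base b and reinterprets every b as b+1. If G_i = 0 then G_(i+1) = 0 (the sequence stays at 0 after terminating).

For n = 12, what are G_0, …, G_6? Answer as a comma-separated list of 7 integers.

12 —HB4→ 3·4 —bump→ 3·5 = 15 —(−1)→ 14
14 —HB5→ 2·5 + 4 —bump→ 2·6 + 4 = 16 —(−1)→ 15
15 —HB6→ 2·6 + 3 —bump→ 2·7 + 3 = 17 —(−1)→ 16
16 —HB7→ 2·7 + 2 —bump→ 2·8 + 2 = 18 —(−1)→ 17
17 —HB8→ 2·8 + 1 —bump→ 2·9 + 1 = 19 —(−1)→ 18
18 —HB9→ 2·9 —bump→ 2·10 = 20 —(−1)→ 19

12, 14, 15, 16, 17, 18, 19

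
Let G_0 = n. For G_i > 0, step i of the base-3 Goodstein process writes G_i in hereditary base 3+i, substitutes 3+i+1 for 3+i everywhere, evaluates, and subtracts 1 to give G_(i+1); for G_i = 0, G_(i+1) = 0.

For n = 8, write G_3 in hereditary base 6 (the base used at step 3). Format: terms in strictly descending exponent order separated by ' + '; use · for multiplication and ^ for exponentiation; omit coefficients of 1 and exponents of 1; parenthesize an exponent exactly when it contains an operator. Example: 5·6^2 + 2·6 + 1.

6 + 5

i=0: 8 = 2·3 + 2 (b=3); 3→4: 2·4 + 2 = 10; 10−1 = 9
i=1: 9 = 2·4 + 1 (b=4); 4→5: 2·5 + 1 = 11; 11−1 = 10
i=2: 10 = 2·5 (b=5); 5→6: 2·6 = 12; 12−1 = 11
i=3: 11 = 6 + 5 (b=6); 6→7: 7 + 5 = 12; 12−1 = 11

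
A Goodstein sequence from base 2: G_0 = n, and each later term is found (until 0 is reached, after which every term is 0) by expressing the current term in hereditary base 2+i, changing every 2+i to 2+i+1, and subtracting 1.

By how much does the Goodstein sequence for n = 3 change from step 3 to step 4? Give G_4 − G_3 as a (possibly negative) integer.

i=0: 3 = 2 + 1 (b=2); 2→3: 3 + 1 = 4; 4−1 = 3
i=1: 3 = 3 (b=3); 3→4: 4 = 4; 4−1 = 3
i=2: 3 = 3 (b=4); 4→5: 3 = 3; 3−1 = 2
i=3: 2 = 2 (b=5); 5→6: 2 = 2; 2−1 = 1

-1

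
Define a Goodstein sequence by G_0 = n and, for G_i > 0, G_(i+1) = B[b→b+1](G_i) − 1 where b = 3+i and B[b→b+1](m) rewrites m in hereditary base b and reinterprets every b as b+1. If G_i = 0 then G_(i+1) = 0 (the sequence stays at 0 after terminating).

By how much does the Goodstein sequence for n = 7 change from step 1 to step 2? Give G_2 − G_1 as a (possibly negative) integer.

7 —HB3→ 2·3 + 1 —bump→ 2·4 + 1 = 9 —(−1)→ 8
8 —HB4→ 2·4 —bump→ 2·5 = 10 —(−1)→ 9

1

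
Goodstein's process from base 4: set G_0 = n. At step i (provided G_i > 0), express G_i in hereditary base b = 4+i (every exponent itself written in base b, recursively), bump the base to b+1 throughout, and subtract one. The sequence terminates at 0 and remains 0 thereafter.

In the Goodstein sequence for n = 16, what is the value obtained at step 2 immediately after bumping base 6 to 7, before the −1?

step 0: 16 = 4^2; sub 5 for 4: 5^2; = 25; G_1 = 25−1 = 24
step 1: 24 = 4·5 + 4; sub 6 for 5: 4·6 + 4; = 28; G_2 = 28−1 = 27
step 2: 27 = 4·6 + 3; sub 7 for 6: 4·7 + 3; = 31; G_3 = 31−1 = 30

31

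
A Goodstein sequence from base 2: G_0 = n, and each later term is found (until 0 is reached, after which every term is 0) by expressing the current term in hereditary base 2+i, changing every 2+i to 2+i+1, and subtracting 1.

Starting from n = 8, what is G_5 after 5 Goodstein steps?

8 —HB2→ 2^(2 + 1) —bump→ 3^(3 + 1) = 81 —(−1)→ 80
80 —HB3→ 2·3^3 + 2·3^2 + 2·3 + 2 —bump→ 2·4^4 + 2·4^2 + 2·4 + 2 = 554 —(−1)→ 553
553 —HB4→ 2·4^4 + 2·4^2 + 2·4 + 1 —bump→ 2·5^5 + 2·5^2 + 2·5 + 1 = 6311 —(−1)→ 6310
6310 —HB5→ 2·5^5 + 2·5^2 + 2·5 —bump→ 2·6^6 + 2·6^2 + 2·6 = 93396 —(−1)→ 93395
93395 —HB6→ 2·6^6 + 2·6^2 + 6 + 5 —bump→ 2·7^7 + 2·7^2 + 7 + 5 = 1647196 —(−1)→ 1647195
1647195 —HB7→ 2·7^7 + 2·7^2 + 7 + 4 —bump→ 2·8^8 + 2·8^2 + 8 + 4 = 33554572 —(−1)→ 33554571

1647195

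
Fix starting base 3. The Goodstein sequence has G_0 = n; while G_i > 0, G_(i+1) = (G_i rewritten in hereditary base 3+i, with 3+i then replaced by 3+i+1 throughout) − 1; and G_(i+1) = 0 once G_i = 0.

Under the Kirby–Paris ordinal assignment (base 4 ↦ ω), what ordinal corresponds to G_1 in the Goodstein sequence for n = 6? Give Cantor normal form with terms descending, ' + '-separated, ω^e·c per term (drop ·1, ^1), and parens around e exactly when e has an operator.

G_0=6  [base 3] 2·3  →[3↦4]→  2·4 = 8  −1 ⇒ G_1=7
G_1=7  [base 4] 4 + 3  →[4↦5]→  5 + 3 = 8  −1 ⇒ G_2=7

ω + 3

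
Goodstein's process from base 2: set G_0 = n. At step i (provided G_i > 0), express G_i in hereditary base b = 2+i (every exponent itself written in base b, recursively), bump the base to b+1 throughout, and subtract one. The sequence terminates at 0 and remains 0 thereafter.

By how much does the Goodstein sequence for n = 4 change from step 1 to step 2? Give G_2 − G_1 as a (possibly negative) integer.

15

[0] 4 ≡ 2^2 (base 2). Lift 3: 27. −1: 26.
[1] 26 ≡ 2·3^2 + 2·3 + 2 (base 3). Lift 4: 42. −1: 41.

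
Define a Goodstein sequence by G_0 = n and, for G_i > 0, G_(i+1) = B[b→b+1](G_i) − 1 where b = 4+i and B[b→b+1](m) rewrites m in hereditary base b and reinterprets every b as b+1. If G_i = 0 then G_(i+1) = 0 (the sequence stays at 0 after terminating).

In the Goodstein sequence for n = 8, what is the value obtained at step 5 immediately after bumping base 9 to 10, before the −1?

10

G_0 = 8. HB_4(8) = 2·4. Bump = 10. G_1 = 9.
G_1 = 9. HB_5(9) = 5 + 4. Bump = 10. G_2 = 9.
G_2 = 9. HB_6(9) = 6 + 3. Bump = 10. G_3 = 9.
G_3 = 9. HB_7(9) = 7 + 2. Bump = 10. G_4 = 9.
G_4 = 9. HB_8(9) = 8 + 1. Bump = 10. G_5 = 9.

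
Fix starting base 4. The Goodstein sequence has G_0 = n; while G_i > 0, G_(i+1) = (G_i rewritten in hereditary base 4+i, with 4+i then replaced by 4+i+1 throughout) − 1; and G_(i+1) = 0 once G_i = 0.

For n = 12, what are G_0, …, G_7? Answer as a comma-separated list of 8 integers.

12, 14, 15, 16, 17, 18, 19, 19

base 4: 12 = 3·4; at 5: 3·5 = 15; next = 14
base 5: 14 = 2·5 + 4; at 6: 2·6 + 4 = 16; next = 15
base 6: 15 = 2·6 + 3; at 7: 2·7 + 3 = 17; next = 16
base 7: 16 = 2·7 + 2; at 8: 2·8 + 2 = 18; next = 17
base 8: 17 = 2·8 + 1; at 9: 2·9 + 1 = 19; next = 18
base 9: 18 = 2·9; at 10: 2·10 = 20; next = 19
base 10: 19 = 10 + 9; at 11: 11 + 9 = 20; next = 19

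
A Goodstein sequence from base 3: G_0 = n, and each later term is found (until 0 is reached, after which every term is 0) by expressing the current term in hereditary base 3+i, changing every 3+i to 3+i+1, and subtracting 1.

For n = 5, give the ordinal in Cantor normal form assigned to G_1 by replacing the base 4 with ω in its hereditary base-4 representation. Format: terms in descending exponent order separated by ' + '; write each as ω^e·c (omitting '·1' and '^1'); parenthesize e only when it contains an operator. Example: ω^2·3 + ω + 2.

ω + 1

5 —HB3→ 3 + 2 —bump→ 4 + 2 = 6 —(−1)→ 5
5 —HB4→ 4 + 1 —bump→ 5 + 1 = 6 —(−1)→ 5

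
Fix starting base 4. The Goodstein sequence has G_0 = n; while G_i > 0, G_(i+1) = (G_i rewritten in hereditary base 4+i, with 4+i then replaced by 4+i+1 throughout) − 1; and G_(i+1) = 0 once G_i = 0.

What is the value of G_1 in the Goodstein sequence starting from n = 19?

27

step 0: 19 = 4^2 + 3; sub 5 for 4: 5^2 + 3; = 28; G_1 = 28−1 = 27
step 1: 27 = 5^2 + 2; sub 6 for 5: 6^2 + 2; = 38; G_2 = 38−1 = 37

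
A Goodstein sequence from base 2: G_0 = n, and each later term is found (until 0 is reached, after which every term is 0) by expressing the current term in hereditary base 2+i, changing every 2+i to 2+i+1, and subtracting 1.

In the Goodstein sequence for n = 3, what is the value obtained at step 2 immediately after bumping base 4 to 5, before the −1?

(0) 3|_2 = 2 + 1 ↦ 3 + 1|_3 = 4 ⇒ 3
(1) 3|_3 = 3 ↦ 4|_4 = 4 ⇒ 3
(2) 3|_4 = 3 ↦ 3|_5 = 3 ⇒ 2

3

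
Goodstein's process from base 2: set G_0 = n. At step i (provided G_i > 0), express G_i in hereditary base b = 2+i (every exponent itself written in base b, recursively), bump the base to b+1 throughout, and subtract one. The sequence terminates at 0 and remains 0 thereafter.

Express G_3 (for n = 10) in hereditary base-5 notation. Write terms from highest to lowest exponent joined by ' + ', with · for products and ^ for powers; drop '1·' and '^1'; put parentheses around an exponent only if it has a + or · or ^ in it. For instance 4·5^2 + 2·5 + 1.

5^(5 + 1)

10 —HB2→ 2^(2 + 1) + 2 —bump→ 3^(3 + 1) + 3 = 84 —(−1)→ 83
83 —HB3→ 3^(3 + 1) + 2 —bump→ 4^(4 + 1) + 2 = 1026 —(−1)→ 1025
1025 —HB4→ 4^(4 + 1) + 1 —bump→ 5^(5 + 1) + 1 = 15626 —(−1)→ 15625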